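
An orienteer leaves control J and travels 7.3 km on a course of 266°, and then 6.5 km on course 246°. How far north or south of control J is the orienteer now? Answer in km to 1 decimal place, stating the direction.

3.2 km south

Leg 1 (266°, 7.3 km): east 7.3 sin 266° = -7.28, north 7.3 cos 266° = -0.51
Leg 2 (246°, 6.5 km): east 6.5 sin 246° = -5.94, north 6.5 cos 246° = -2.64
Net north component: -3.15 km.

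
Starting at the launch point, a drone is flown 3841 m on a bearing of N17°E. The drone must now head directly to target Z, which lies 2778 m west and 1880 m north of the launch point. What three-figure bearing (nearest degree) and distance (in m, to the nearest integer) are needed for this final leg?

Leg 1 (N17°E, 3841 m): east 3841 sin 17° = 1123.00, north 3841 cos 17° = 3673.17
Current position: (1123.00, 3673.17). Target: (-2778, 1880). Remaining: Δeast = -3901.00, Δnorth = -1793.17.
Bearing = atan2(-3901.00, -1793.17) mod 360° = 245.31°; distance = √((-3901.00)² + (-1793.17)²) = 4293.396 m.

245°, 4293 m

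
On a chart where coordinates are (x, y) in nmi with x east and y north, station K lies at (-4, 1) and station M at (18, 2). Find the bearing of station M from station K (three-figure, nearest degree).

Δeast = 18 − -4 = 22.00; Δnorth = 2 − 1 = 1.00.
Bearing = atan2(Δeast, Δnorth) mod 360° = 87.40° ≈ 087°.

087°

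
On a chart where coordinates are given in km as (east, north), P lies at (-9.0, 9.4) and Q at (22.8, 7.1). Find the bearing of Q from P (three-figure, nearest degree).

Δeast = 22.8 − -9.0 = 31.80; Δnorth = 7.1 − 9.4 = -2.30.
Bearing = atan2(Δeast, Δnorth) mod 360° = 94.14° ≈ 094°.

094°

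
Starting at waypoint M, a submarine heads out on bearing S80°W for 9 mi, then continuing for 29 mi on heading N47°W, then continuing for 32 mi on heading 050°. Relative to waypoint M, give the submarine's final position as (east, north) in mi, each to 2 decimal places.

(-5.56, 38.78)

Leg 1 (S80°W, 9 mi): east 9 sin 260° = -8.86, north 9 cos 260° = -1.56
Leg 2 (N47°W, 29 mi): east 29 sin 313° = -21.21, north 29 cos 313° = 19.78
Leg 3 (050°, 32 mi): east 32 sin 50° = 24.51, north 32 cos 50° = 20.57
Summing: -5.56 mi east, 38.78 mi north → (-5.56, 38.78).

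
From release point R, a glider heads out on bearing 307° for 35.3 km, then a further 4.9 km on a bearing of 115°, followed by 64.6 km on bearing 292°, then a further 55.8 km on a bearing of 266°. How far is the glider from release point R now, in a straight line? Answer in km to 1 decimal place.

144.8 km

Leg 1 (307°, 35.3 km): east 35.3 sin 307° = -28.19, north 35.3 cos 307° = 21.24
Leg 2 (115°, 4.9 km): east 4.9 sin 115° = 4.44, north 4.9 cos 115° = -2.07
Leg 3 (292°, 64.6 km): east 64.6 sin 292° = -59.90, north 64.6 cos 292° = 24.20
Leg 4 (266°, 55.8 km): east 55.8 sin 266° = -55.66, north 55.8 cos 266° = -3.89
Net: -139.31 east, 39.48 north. Distance = √((-139.31)² + (39.48)²) = 144.797 km.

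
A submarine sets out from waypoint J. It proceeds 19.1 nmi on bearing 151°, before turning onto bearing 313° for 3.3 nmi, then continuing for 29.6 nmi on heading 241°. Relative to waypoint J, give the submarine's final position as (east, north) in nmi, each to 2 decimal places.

Leg 1 (151°, 19.1 nmi): east 19.1 sin 151° = 9.26, north 19.1 cos 151° = -16.71
Leg 2 (313°, 3.3 nmi): east 3.3 sin 313° = -2.41, north 3.3 cos 313° = 2.25
Leg 3 (241°, 29.6 nmi): east 29.6 sin 241° = -25.89, north 29.6 cos 241° = -14.35
Summing: -19.04 nmi east, -28.81 nmi north → (-19.04, -28.81).

(-19.04, -28.81)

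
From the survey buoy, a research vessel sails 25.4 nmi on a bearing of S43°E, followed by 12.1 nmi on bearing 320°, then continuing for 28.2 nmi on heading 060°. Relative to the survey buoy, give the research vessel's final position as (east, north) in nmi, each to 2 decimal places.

(33.97, 4.79)

Leg 1 (S43°E, 25.4 nmi): east 25.4 sin 137° = 17.32, north 25.4 cos 137° = -18.58
Leg 2 (320°, 12.1 nmi): east 12.1 sin 320° = -7.78, north 12.1 cos 320° = 9.27
Leg 3 (060°, 28.2 nmi): east 28.2 sin 60° = 24.42, north 28.2 cos 60° = 14.10
Summing: 33.97 nmi east, 4.79 nmi north → (33.97, 4.79).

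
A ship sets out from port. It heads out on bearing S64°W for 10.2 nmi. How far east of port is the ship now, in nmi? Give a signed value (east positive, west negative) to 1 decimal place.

-9.2 nmi

Leg 1 (S64°W, 10.2 nmi): east 10.2 sin 244° = -9.17, north 10.2 cos 244° = -4.47
Net east component: -9.17 nmi.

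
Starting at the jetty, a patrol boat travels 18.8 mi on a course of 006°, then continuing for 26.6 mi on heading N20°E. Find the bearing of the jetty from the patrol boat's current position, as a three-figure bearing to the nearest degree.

Leg 1 (006°, 18.8 mi): east 18.8 sin 6° = 1.97, north 18.8 cos 6° = 18.70
Leg 2 (N20°E, 26.6 mi): east 26.6 sin 20° = 9.10, north 26.6 cos 20° = 25.00
Net displacement: 11.06 east, 43.69 north. Direction back to start is (-11.06, -43.69): bearing = atan2(-11.06, -43.69) mod 360° = 194.21° ≈ 194°.

194°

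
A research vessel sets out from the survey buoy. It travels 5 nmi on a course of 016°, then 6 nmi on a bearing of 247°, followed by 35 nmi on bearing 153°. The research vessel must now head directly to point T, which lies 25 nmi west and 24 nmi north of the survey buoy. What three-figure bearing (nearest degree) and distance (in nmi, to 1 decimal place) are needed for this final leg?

Leg 1 (016°, 5 nmi): east 5 sin 16° = 1.38, north 5 cos 16° = 4.81
Leg 2 (247°, 6 nmi): east 6 sin 247° = -5.52, north 6 cos 247° = -2.34
Leg 3 (153°, 35 nmi): east 35 sin 153° = 15.89, north 35 cos 153° = -31.19
Current position: (11.74, -28.72). Target: (-25, 24). Remaining: Δeast = -36.74, Δnorth = 52.72.
Bearing = atan2(-36.74, 52.72) mod 360° = 325.13°; distance = √((-36.74)² + (52.72)²) = 64.265 nmi.

325°, 64.3 nmi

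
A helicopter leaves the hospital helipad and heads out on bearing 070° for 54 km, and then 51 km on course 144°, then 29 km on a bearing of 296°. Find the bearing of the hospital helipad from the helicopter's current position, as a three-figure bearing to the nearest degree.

Leg 1 (070°, 54 km): east 54 sin 70° = 50.74, north 54 cos 70° = 18.47
Leg 2 (144°, 51 km): east 51 sin 144° = 29.98, north 51 cos 144° = -41.26
Leg 3 (296°, 29 km): east 29 sin 296° = -26.07, north 29 cos 296° = 12.71
Net displacement: 54.66 east, -10.08 north. Direction back to start is (-54.66, 10.08): bearing = atan2(-54.66, 10.08) mod 360° = 280.45° ≈ 280°.

280°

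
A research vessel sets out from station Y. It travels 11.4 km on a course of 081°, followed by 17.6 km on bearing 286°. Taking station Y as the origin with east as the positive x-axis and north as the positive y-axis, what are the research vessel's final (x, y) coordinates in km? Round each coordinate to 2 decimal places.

(-5.66, 6.63)

Leg 1 (081°, 11.4 km): east 11.4 sin 81° = 11.26, north 11.4 cos 81° = 1.78
Leg 2 (286°, 17.6 km): east 17.6 sin 286° = -16.92, north 17.6 cos 286° = 4.85
Summing: -5.66 km east, 6.63 km north → (-5.66, 6.63).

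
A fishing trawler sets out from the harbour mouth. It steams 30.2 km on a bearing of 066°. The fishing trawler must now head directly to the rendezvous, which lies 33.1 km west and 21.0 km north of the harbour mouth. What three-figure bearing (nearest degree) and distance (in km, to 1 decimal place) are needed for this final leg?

Leg 1 (066°, 30.2 km): east 30.2 sin 66° = 27.59, north 30.2 cos 66° = 12.28
Current position: (27.59, 12.28). Target: (-33.1, 21.0). Remaining: Δeast = -60.69, Δnorth = 8.72.
Bearing = atan2(-60.69, 8.72) mod 360° = 278.17°; distance = √((-60.69)² + (8.72)²) = 61.312 km.

278°, 61.3 km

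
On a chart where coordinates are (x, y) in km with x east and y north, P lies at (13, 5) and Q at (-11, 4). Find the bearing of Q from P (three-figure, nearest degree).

Δeast = -11 − 13 = -24.00; Δnorth = 4 − 5 = -1.00.
Bearing = atan2(Δeast, Δnorth) mod 360° = 267.61° ≈ 268°.

268°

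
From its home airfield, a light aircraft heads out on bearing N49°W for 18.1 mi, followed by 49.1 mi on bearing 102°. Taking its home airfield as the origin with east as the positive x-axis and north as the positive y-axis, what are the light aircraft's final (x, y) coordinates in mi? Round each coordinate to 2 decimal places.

(34.37, 1.67)

Leg 1 (N49°W, 18.1 mi): east 18.1 sin 311° = -13.66, north 18.1 cos 311° = 11.87
Leg 2 (102°, 49.1 mi): east 49.1 sin 102° = 48.03, north 49.1 cos 102° = -10.21
Summing: 34.37 mi east, 1.67 mi north → (34.37, 1.67).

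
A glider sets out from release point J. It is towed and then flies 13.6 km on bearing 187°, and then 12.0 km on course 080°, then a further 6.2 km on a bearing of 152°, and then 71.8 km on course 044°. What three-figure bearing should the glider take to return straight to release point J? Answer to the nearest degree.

241°

Leg 1 (187°, 13.6 km): east 13.6 sin 187° = -1.66, north 13.6 cos 187° = -13.50
Leg 2 (080°, 12.0 km): east 12.0 sin 80° = 11.82, north 12.0 cos 80° = 2.08
Leg 3 (152°, 6.2 km): east 6.2 sin 152° = 2.91, north 6.2 cos 152° = -5.47
Leg 4 (044°, 71.8 km): east 71.8 sin 44° = 49.88, north 71.8 cos 44° = 51.65
Net displacement: 62.95 east, 34.76 north. Direction back to start is (-62.95, -34.76): bearing = atan2(-62.95, -34.76) mod 360° = 241.09° ≈ 241°.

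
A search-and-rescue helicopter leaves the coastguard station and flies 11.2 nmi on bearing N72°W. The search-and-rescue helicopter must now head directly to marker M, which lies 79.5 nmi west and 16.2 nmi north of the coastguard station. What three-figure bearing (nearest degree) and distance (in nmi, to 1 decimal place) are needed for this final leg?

280°, 70.0 nmi

Leg 1 (N72°W, 11.2 nmi): east 11.2 sin 288° = -10.65, north 11.2 cos 288° = 3.46
Current position: (-10.65, 3.46). Target: (-79.5, 16.2). Remaining: Δeast = -68.85, Δnorth = 12.74.
Bearing = atan2(-68.85, 12.74) mod 360° = 280.48°; distance = √((-68.85)² + (12.74)²) = 70.017 nmi.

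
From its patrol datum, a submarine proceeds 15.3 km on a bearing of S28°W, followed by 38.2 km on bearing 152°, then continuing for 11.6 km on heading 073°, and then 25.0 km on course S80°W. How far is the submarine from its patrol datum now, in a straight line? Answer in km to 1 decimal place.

48.3 km

Leg 1 (S28°W, 15.3 km): east 15.3 sin 208° = -7.18, north 15.3 cos 208° = -13.51
Leg 2 (152°, 38.2 km): east 38.2 sin 152° = 17.93, north 38.2 cos 152° = -33.73
Leg 3 (073°, 11.6 km): east 11.6 sin 73° = 11.09, north 11.6 cos 73° = 3.39
Leg 4 (S80°W, 25.0 km): east 25.0 sin 260° = -24.62, north 25.0 cos 260° = -4.34
Net: -2.78 east, -48.19 north. Distance = √((-2.78)² + (-48.19)²) = 48.267 km.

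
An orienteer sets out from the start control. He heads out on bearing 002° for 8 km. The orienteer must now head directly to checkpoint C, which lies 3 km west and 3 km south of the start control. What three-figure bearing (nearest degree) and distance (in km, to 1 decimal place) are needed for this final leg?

Leg 1 (002°, 8 km): east 8 sin 2° = 0.28, north 8 cos 2° = 8.00
Current position: (0.28, 8.00). Target: (-3, -3). Remaining: Δeast = -3.28, Δnorth = -11.00.
Bearing = atan2(-3.28, -11.00) mod 360° = 196.61°; distance = √((-3.28)² + (-11.00)²) = 11.474 km.

197°, 11.5 km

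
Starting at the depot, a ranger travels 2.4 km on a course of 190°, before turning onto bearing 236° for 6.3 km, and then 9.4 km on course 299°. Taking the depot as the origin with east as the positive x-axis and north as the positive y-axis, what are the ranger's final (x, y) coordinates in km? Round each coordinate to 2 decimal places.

Leg 1 (190°, 2.4 km): east 2.4 sin 190° = -0.42, north 2.4 cos 190° = -2.36
Leg 2 (236°, 6.3 km): east 6.3 sin 236° = -5.22, north 6.3 cos 236° = -3.52
Leg 3 (299°, 9.4 km): east 9.4 sin 299° = -8.22, north 9.4 cos 299° = 4.56
Summing: -13.86 km east, -1.33 km north → (-13.86, -1.33).

(-13.86, -1.33)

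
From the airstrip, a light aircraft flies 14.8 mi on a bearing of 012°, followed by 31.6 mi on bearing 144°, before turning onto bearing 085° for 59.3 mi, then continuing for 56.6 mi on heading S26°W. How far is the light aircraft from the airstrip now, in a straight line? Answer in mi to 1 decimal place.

79.7 mi

Leg 1 (012°, 14.8 mi): east 14.8 sin 12° = 3.08, north 14.8 cos 12° = 14.48
Leg 2 (144°, 31.6 mi): east 31.6 sin 144° = 18.57, north 31.6 cos 144° = -25.56
Leg 3 (085°, 59.3 mi): east 59.3 sin 85° = 59.07, north 59.3 cos 85° = 5.17
Leg 4 (S26°W, 56.6 mi): east 56.6 sin 206° = -24.81, north 56.6 cos 206° = -50.87
Net: 55.91 east, -56.79 north. Distance = √((55.91)² + (-56.79)²) = 79.697 mi.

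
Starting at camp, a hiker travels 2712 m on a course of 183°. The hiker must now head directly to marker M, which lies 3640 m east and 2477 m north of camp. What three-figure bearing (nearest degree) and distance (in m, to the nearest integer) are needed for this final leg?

036°, 6418 m

Leg 1 (183°, 2712 m): east 2712 sin 183° = -141.94, north 2712 cos 183° = -2708.28
Current position: (-141.94, -2708.28). Target: (3640, 2477). Remaining: Δeast = 3781.94, Δnorth = 5185.28.
Bearing = atan2(3781.94, 5185.28) mod 360° = 36.11°; distance = √((3781.94)² + (5185.28)²) = 6417.959 m.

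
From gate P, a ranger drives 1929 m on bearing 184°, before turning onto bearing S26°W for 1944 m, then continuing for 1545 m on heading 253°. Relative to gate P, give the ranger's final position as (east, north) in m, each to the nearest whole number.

(-2464, -4123)

Leg 1 (184°, 1929 m): east 1929 sin 184° = -134.56, north 1929 cos 184° = -1924.30
Leg 2 (S26°W, 1944 m): east 1944 sin 206° = -852.19, north 1944 cos 206° = -1747.26
Leg 3 (253°, 1545 m): east 1545 sin 253° = -1477.49, north 1545 cos 253° = -451.71
Summing: -2464.24 m east, -4123.27 m north → (-2464, -4123).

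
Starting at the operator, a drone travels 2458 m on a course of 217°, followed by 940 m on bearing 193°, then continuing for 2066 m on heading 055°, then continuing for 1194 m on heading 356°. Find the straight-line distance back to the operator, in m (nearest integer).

509 m

Leg 1 (217°, 2458 m): east 2458 sin 217° = -1479.26, north 2458 cos 217° = -1963.05
Leg 2 (193°, 940 m): east 940 sin 193° = -211.45, north 940 cos 193° = -915.91
Leg 3 (055°, 2066 m): east 2066 sin 55° = 1692.37, north 2066 cos 55° = 1185.01
Leg 4 (356°, 1194 m): east 1194 sin 356° = -83.29, north 1194 cos 356° = 1191.09
Net: -81.64 east, -502.85 north. Distance = √((-81.64)² + (-502.85)²) = 509.437 m.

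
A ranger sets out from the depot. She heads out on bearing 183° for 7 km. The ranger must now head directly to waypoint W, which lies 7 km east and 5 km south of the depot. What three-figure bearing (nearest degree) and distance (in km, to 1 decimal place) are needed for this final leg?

Leg 1 (183°, 7 km): east 7 sin 183° = -0.37, north 7 cos 183° = -6.99
Current position: (-0.37, -6.99). Target: (7, -5). Remaining: Δeast = 7.37, Δnorth = 1.99.
Bearing = atan2(7.37, 1.99) mod 360° = 74.88°; distance = √((7.37)² + (1.99)²) = 7.631 km.

075°, 7.6 km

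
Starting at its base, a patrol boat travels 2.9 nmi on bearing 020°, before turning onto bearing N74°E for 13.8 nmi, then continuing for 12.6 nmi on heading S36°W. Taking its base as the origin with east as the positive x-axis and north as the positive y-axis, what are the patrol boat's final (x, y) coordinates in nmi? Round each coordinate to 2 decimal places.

Leg 1 (020°, 2.9 nmi): east 2.9 sin 20° = 0.99, north 2.9 cos 20° = 2.73
Leg 2 (N74°E, 13.8 nmi): east 13.8 sin 74° = 13.27, north 13.8 cos 74° = 3.80
Leg 3 (S36°W, 12.6 nmi): east 12.6 sin 216° = -7.41, north 12.6 cos 216° = -10.19
Summing: 6.85 nmi east, -3.66 nmi north → (6.85, -3.66).

(6.85, -3.66)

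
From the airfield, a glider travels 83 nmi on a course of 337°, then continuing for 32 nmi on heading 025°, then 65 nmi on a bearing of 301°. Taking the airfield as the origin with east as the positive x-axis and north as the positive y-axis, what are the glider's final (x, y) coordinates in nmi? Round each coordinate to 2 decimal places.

(-74.62, 138.88)

Leg 1 (337°, 83 nmi): east 83 sin 337° = -32.43, north 83 cos 337° = 76.40
Leg 2 (025°, 32 nmi): east 32 sin 25° = 13.52, north 32 cos 25° = 29.00
Leg 3 (301°, 65 nmi): east 65 sin 301° = -55.72, north 65 cos 301° = 33.48
Summing: -74.62 nmi east, 138.88 nmi north → (-74.62, 138.88).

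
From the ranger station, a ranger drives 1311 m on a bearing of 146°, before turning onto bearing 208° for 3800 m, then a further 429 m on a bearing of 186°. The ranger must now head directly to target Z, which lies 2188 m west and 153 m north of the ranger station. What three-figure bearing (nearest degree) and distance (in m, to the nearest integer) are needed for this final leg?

Leg 1 (146°, 1311 m): east 1311 sin 146° = 733.10, north 1311 cos 146° = -1086.87
Leg 2 (208°, 3800 m): east 3800 sin 208° = -1783.99, north 3800 cos 208° = -3355.20
Leg 3 (186°, 429 m): east 429 sin 186° = -44.84, north 429 cos 186° = -426.65
Current position: (-1095.73, -4868.72). Target: (-2188, 153). Remaining: Δeast = -1092.27, Δnorth = 5021.72.
Bearing = atan2(-1092.27, 5021.72) mod 360° = 347.73°; distance = √((-1092.27)² + (5021.72)²) = 5139.135 m.

348°, 5139 m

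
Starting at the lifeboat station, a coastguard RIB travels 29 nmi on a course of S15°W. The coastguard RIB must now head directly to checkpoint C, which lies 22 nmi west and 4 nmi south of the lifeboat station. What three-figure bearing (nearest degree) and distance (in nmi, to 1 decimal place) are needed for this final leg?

329°, 28.0 nmi

Leg 1 (S15°W, 29 nmi): east 29 sin 195° = -7.51, north 29 cos 195° = -28.01
Current position: (-7.51, -28.01). Target: (-22, -4). Remaining: Δeast = -14.49, Δnorth = 24.01.
Bearing = atan2(-14.49, 24.01) mod 360° = 328.88°; distance = √((-14.49)² + (24.01)²) = 28.047 nmi.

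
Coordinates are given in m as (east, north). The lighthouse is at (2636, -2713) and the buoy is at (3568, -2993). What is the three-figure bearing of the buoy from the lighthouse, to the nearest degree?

107°

Δeast = 3568 − 2636 = 932.00; Δnorth = -2993 − -2713 = -280.00.
Bearing = atan2(Δeast, Δnorth) mod 360° = 106.72° ≈ 107°.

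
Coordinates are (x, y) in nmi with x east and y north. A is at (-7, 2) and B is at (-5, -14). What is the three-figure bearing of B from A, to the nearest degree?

173°

Δeast = -5 − -7 = 2.00; Δnorth = -14 − 2 = -16.00.
Bearing = atan2(Δeast, Δnorth) mod 360° = 172.87° ≈ 173°.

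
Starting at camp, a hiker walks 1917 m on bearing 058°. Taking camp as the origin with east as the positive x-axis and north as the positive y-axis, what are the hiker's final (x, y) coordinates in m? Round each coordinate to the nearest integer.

(1626, 1016)

Leg 1 (058°, 1917 m): east 1917 sin 58° = 1625.71, north 1917 cos 58° = 1015.86
Summing: 1625.71 m east, 1015.86 m north → (1626, 1016).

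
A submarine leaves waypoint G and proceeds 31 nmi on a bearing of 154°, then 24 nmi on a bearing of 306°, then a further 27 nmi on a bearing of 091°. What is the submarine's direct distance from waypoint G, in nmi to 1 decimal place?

Leg 1 (154°, 31 nmi): east 31 sin 154° = 13.59, north 31 cos 154° = -27.86
Leg 2 (306°, 24 nmi): east 24 sin 306° = -19.42, north 24 cos 306° = 14.11
Leg 3 (091°, 27 nmi): east 27 sin 91° = 27.00, north 27 cos 91° = -0.47
Net: 21.17 east, -14.23 north. Distance = √((21.17)² + (-14.23)²) = 25.506 nmi.

25.5 nmi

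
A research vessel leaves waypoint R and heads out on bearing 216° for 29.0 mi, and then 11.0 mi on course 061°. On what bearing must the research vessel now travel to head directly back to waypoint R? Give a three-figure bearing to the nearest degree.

Leg 1 (216°, 29.0 mi): east 29.0 sin 216° = -17.05, north 29.0 cos 216° = -23.46
Leg 2 (061°, 11.0 mi): east 11.0 sin 61° = 9.62, north 11.0 cos 61° = 5.33
Net displacement: -7.42 east, -18.13 north. Direction back to start is (7.42, 18.13): bearing = atan2(7.42, 18.13) mod 360° = 22.27° ≈ 022°.

022°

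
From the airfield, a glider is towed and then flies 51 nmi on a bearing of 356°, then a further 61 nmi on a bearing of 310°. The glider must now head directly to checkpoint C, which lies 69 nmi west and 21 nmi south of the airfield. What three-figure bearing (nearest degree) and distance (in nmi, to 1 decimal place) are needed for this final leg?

Leg 1 (356°, 51 nmi): east 51 sin 356° = -3.56, north 51 cos 356° = 50.88
Leg 2 (310°, 61 nmi): east 61 sin 310° = -46.73, north 61 cos 310° = 39.21
Current position: (-50.29, 90.09). Target: (-69, -21). Remaining: Δeast = -18.71, Δnorth = -111.09.
Bearing = atan2(-18.71, -111.09) mod 360° = 189.56°; distance = √((-18.71)² + (-111.09)²) = 112.651 nmi.

190°, 112.7 nmi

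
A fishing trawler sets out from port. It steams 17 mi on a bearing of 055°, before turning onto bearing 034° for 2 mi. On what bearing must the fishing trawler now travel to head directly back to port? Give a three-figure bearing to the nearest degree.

233°

Leg 1 (055°, 17 mi): east 17 sin 55° = 13.93, north 17 cos 55° = 9.75
Leg 2 (034°, 2 mi): east 2 sin 34° = 1.12, north 2 cos 34° = 1.66
Net displacement: 15.04 east, 11.41 north. Direction back to start is (-15.04, -11.41): bearing = atan2(-15.04, -11.41) mod 360° = 232.82° ≈ 233°.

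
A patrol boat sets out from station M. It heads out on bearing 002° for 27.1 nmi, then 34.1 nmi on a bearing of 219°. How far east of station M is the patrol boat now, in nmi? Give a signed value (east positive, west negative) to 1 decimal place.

-20.5 nmi

Leg 1 (002°, 27.1 nmi): east 27.1 sin 2° = 0.95, north 27.1 cos 2° = 27.08
Leg 2 (219°, 34.1 nmi): east 34.1 sin 219° = -21.46, north 34.1 cos 219° = -26.50
Net east component: -20.51 nmi.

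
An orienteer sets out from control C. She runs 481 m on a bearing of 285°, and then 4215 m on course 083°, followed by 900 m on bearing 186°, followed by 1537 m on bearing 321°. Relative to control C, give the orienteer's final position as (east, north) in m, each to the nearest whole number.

(2658, 938)

Leg 1 (285°, 481 m): east 481 sin 285° = -464.61, north 481 cos 285° = 124.49
Leg 2 (083°, 4215 m): east 4215 sin 83° = 4183.58, north 4215 cos 83° = 513.68
Leg 3 (186°, 900 m): east 900 sin 186° = -94.08, north 900 cos 186° = -895.07
Leg 4 (321°, 1537 m): east 1537 sin 321° = -967.27, north 1537 cos 321° = 1194.47
Summing: 2657.63 m east, 937.57 m north → (2658, 938).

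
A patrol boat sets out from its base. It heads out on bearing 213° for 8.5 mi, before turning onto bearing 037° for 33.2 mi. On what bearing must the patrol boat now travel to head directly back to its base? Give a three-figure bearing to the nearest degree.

218°

Leg 1 (213°, 8.5 mi): east 8.5 sin 213° = -4.63, north 8.5 cos 213° = -7.13
Leg 2 (037°, 33.2 mi): east 33.2 sin 37° = 19.98, north 33.2 cos 37° = 26.51
Net displacement: 15.35 east, 19.39 north. Direction back to start is (-15.35, -19.39): bearing = atan2(-15.35, -19.39) mod 360° = 218.37° ≈ 218°.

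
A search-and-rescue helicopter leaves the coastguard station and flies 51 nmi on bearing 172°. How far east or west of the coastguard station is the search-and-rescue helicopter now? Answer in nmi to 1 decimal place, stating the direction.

Leg 1 (172°, 51 nmi): east 51 sin 172° = 7.10, north 51 cos 172° = -50.50
Net east component: 7.10 nmi.

7.1 nmi east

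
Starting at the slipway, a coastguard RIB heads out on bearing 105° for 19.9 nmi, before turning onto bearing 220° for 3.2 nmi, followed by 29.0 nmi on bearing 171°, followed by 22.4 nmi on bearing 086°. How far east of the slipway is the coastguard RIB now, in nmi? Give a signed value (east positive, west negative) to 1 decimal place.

Leg 1 (105°, 19.9 nmi): east 19.9 sin 105° = 19.22, north 19.9 cos 105° = -5.15
Leg 2 (220°, 3.2 nmi): east 3.2 sin 220° = -2.06, north 3.2 cos 220° = -2.45
Leg 3 (171°, 29.0 nmi): east 29.0 sin 171° = 4.54, north 29.0 cos 171° = -28.64
Leg 4 (086°, 22.4 nmi): east 22.4 sin 86° = 22.35, north 22.4 cos 86° = 1.56
Net east component: 44.05 nmi.

44.0 nmi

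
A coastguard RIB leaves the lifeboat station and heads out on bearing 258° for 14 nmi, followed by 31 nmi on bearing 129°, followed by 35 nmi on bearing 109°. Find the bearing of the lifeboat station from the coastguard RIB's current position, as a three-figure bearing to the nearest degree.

Leg 1 (258°, 14 nmi): east 14 sin 258° = -13.69, north 14 cos 258° = -2.91
Leg 2 (129°, 31 nmi): east 31 sin 129° = 24.09, north 31 cos 129° = -19.51
Leg 3 (109°, 35 nmi): east 35 sin 109° = 33.09, north 35 cos 109° = -11.39
Net displacement: 43.49 east, -33.81 north. Direction back to start is (-43.49, 33.81): bearing = atan2(-43.49, 33.81) mod 360° = 307.87° ≈ 308°.

308°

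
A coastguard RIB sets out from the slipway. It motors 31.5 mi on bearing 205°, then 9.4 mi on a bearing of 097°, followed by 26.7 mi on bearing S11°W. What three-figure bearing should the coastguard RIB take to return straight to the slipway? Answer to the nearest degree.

Leg 1 (205°, 31.5 mi): east 31.5 sin 205° = -13.31, north 31.5 cos 205° = -28.55
Leg 2 (097°, 9.4 mi): east 9.4 sin 97° = 9.33, north 9.4 cos 97° = -1.15
Leg 3 (S11°W, 26.7 mi): east 26.7 sin 191° = -5.09, north 26.7 cos 191° = -26.21
Net displacement: -9.08 east, -55.90 north. Direction back to start is (9.08, 55.90): bearing = atan2(9.08, 55.90) mod 360° = 9.22° ≈ 009°.

009°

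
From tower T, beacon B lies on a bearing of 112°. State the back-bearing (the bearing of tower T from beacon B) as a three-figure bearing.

Back-bearing = 112° + 180° = 292°.

292°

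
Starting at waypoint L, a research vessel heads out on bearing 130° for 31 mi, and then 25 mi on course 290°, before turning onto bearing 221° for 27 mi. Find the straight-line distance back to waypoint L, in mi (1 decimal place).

Leg 1 (130°, 31 mi): east 31 sin 130° = 23.75, north 31 cos 130° = -19.93
Leg 2 (290°, 25 mi): east 25 sin 290° = -23.49, north 25 cos 290° = 8.55
Leg 3 (221°, 27 mi): east 27 sin 221° = -17.71, north 27 cos 221° = -20.38
Net: -17.46 east, -31.75 north. Distance = √((-17.46)² + (-31.75)²) = 36.236 mi.

36.2 mi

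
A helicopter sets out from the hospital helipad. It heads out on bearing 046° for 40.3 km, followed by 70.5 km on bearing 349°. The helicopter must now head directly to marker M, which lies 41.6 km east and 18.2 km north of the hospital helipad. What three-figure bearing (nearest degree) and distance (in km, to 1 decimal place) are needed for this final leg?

Leg 1 (046°, 40.3 km): east 40.3 sin 46° = 28.99, north 40.3 cos 46° = 27.99
Leg 2 (349°, 70.5 km): east 70.5 sin 349° = -13.45, north 70.5 cos 349° = 69.20
Current position: (15.54, 97.20). Target: (41.6, 18.2). Remaining: Δeast = 26.06, Δnorth = -79.00.
Bearing = atan2(26.06, -79.00) mod 360° = 161.74°; distance = √((26.06)² + (-79.00)²) = 83.188 km.

162°, 83.2 km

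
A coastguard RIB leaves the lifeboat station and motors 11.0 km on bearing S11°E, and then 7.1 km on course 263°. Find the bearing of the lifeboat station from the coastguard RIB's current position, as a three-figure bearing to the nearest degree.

023°

Leg 1 (S11°E, 11.0 km): east 11.0 sin 169° = 2.10, north 11.0 cos 169° = -10.80
Leg 2 (263°, 7.1 km): east 7.1 sin 263° = -7.05, north 7.1 cos 263° = -0.87
Net displacement: -4.95 east, -11.66 north. Direction back to start is (4.95, 11.66): bearing = atan2(4.95, 11.66) mod 360° = 22.99° ≈ 023°.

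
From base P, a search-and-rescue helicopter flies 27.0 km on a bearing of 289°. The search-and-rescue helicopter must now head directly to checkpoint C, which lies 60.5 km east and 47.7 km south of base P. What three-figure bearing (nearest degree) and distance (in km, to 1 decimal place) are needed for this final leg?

123°, 102.9 km

Leg 1 (289°, 27.0 km): east 27.0 sin 289° = -25.53, north 27.0 cos 289° = 8.79
Current position: (-25.53, 8.79). Target: (60.5, -47.7). Remaining: Δeast = 86.03, Δnorth = -56.49.
Bearing = atan2(86.03, -56.49) mod 360° = 123.29°; distance = √((86.03)² + (-56.49)²) = 102.918 km.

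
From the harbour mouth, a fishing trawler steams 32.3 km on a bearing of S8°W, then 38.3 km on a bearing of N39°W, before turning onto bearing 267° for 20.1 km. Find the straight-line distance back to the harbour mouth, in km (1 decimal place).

Leg 1 (S8°W, 32.3 km): east 32.3 sin 188° = -4.50, north 32.3 cos 188° = -31.99
Leg 2 (N39°W, 38.3 km): east 38.3 sin 321° = -24.10, north 38.3 cos 321° = 29.76
Leg 3 (267°, 20.1 km): east 20.1 sin 267° = -20.07, north 20.1 cos 267° = -1.05
Net: -48.67 east, -3.27 north. Distance = √((-48.67)² + (-3.27)²) = 48.781 km.

48.8 km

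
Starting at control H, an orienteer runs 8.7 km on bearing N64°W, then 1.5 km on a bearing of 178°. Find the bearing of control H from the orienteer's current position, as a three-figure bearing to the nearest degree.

107°

Leg 1 (N64°W, 8.7 km): east 8.7 sin 296° = -7.82, north 8.7 cos 296° = 3.81
Leg 2 (178°, 1.5 km): east 1.5 sin 178° = 0.05, north 1.5 cos 178° = -1.50
Net displacement: -7.77 east, 2.31 north. Direction back to start is (7.77, -2.31): bearing = atan2(7.77, -2.31) mod 360° = 106.59° ≈ 107°.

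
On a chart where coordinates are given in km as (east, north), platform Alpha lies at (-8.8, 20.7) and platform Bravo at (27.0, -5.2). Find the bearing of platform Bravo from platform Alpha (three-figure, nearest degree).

Δeast = 27.0 − -8.8 = 35.80; Δnorth = -5.2 − 20.7 = -25.90.
Bearing = atan2(Δeast, Δnorth) mod 360° = 125.88° ≈ 126°.

126°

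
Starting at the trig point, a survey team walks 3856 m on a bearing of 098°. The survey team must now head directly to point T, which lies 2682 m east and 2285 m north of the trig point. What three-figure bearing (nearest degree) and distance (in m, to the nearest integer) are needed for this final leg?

Leg 1 (098°, 3856 m): east 3856 sin 98° = 3818.47, north 3856 cos 98° = -536.65
Current position: (3818.47, -536.65). Target: (2682, 2285). Remaining: Δeast = -1136.47, Δnorth = 2821.65.
Bearing = atan2(-1136.47, 2821.65) mod 360° = 338.06°; distance = √((-1136.47)² + (2821.65)²) = 3041.922 m.

338°, 3042 m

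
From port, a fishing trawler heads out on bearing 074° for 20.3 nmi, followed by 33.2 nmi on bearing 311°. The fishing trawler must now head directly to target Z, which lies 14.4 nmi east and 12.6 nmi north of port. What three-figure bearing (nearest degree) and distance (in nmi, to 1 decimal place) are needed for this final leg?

127°, 24.8 nmi

Leg 1 (074°, 20.3 nmi): east 20.3 sin 74° = 19.51, north 20.3 cos 74° = 5.60
Leg 2 (311°, 33.2 nmi): east 33.2 sin 311° = -25.06, north 33.2 cos 311° = 21.78
Current position: (-5.54, 27.38). Target: (14.4, 12.6). Remaining: Δeast = 19.94, Δnorth = -14.78.
Bearing = atan2(19.94, -14.78) mod 360° = 126.54°; distance = √((19.94)² + (-14.78)²) = 24.821 nmi.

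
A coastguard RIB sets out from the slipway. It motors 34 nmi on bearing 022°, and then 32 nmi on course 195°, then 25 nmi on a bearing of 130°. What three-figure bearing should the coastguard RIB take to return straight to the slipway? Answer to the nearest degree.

Leg 1 (022°, 34 nmi): east 34 sin 22° = 12.74, north 34 cos 22° = 31.52
Leg 2 (195°, 32 nmi): east 32 sin 195° = -8.28, north 32 cos 195° = -30.91
Leg 3 (130°, 25 nmi): east 25 sin 130° = 19.15, north 25 cos 130° = -16.07
Net displacement: 23.61 east, -15.46 north. Direction back to start is (-23.61, 15.46): bearing = atan2(-23.61, 15.46) mod 360° = 303.21° ≈ 303°.

303°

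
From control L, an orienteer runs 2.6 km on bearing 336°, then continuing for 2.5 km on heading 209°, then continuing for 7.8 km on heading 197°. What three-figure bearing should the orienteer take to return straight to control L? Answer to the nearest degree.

032°

Leg 1 (336°, 2.6 km): east 2.6 sin 336° = -1.06, north 2.6 cos 336° = 2.38
Leg 2 (209°, 2.5 km): east 2.5 sin 209° = -1.21, north 2.5 cos 209° = -2.19
Leg 3 (197°, 7.8 km): east 7.8 sin 197° = -2.28, north 7.8 cos 197° = -7.46
Net displacement: -4.55 east, -7.27 north. Direction back to start is (4.55, 7.27): bearing = atan2(4.55, 7.27) mod 360° = 32.04° ≈ 032°.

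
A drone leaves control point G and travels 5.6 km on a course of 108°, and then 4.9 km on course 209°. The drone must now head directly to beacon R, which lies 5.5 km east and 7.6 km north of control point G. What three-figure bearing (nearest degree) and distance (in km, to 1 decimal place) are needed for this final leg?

011°, 13.9 km

Leg 1 (108°, 5.6 km): east 5.6 sin 108° = 5.33, north 5.6 cos 108° = -1.73
Leg 2 (209°, 4.9 km): east 4.9 sin 209° = -2.38, north 4.9 cos 209° = -4.29
Current position: (2.95, -6.02). Target: (5.5, 7.6). Remaining: Δeast = 2.55, Δnorth = 13.62.
Bearing = atan2(2.55, 13.62) mod 360° = 10.61°; distance = √((2.55)² + (13.62)²) = 13.853 km.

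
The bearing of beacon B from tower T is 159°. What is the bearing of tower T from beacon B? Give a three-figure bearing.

Back-bearing = 159° + 180° = 339°.

339°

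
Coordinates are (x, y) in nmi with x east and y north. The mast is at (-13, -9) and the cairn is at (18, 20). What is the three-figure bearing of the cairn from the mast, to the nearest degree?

Δeast = 18 − -13 = 31.00; Δnorth = 20 − -9 = 29.00.
Bearing = atan2(Δeast, Δnorth) mod 360° = 46.91° ≈ 047°.

047°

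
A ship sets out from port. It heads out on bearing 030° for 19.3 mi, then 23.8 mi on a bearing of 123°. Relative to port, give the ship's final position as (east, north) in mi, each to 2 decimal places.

Leg 1 (030°, 19.3 mi): east 19.3 sin 30° = 9.65, north 19.3 cos 30° = 16.71
Leg 2 (123°, 23.8 mi): east 23.8 sin 123° = 19.96, north 23.8 cos 123° = -12.96
Summing: 29.61 mi east, 3.75 mi north → (29.61, 3.75).

(29.61, 3.75)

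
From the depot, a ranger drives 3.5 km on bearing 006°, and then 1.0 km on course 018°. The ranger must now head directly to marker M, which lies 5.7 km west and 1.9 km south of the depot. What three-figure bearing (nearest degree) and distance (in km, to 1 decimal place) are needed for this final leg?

225°, 9.0 km

Leg 1 (006°, 3.5 km): east 3.5 sin 6° = 0.37, north 3.5 cos 6° = 3.48
Leg 2 (018°, 1.0 km): east 1.0 sin 18° = 0.31, north 1.0 cos 18° = 0.95
Current position: (0.67, 4.43). Target: (-5.7, -1.9). Remaining: Δeast = -6.37, Δnorth = -6.33.
Bearing = atan2(-6.37, -6.33) mod 360° = 225.19°; distance = √((-6.37)² + (-6.33)²) = 8.985 km.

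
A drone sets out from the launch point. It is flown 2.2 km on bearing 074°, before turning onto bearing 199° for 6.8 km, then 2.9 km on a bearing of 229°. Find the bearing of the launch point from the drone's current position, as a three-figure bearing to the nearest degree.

016°

Leg 1 (074°, 2.2 km): east 2.2 sin 74° = 2.11, north 2.2 cos 74° = 0.61
Leg 2 (199°, 6.8 km): east 6.8 sin 199° = -2.21, north 6.8 cos 199° = -6.43
Leg 3 (229°, 2.9 km): east 2.9 sin 229° = -2.19, north 2.9 cos 229° = -1.90
Net displacement: -2.29 east, -7.73 north. Direction back to start is (2.29, 7.73): bearing = atan2(2.29, 7.73) mod 360° = 16.50° ≈ 016°.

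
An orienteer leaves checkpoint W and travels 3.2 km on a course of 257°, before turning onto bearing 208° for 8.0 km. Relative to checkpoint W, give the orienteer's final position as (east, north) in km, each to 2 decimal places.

(-6.87, -7.78)

Leg 1 (257°, 3.2 km): east 3.2 sin 257° = -3.12, north 3.2 cos 257° = -0.72
Leg 2 (208°, 8.0 km): east 8.0 sin 208° = -3.76, north 8.0 cos 208° = -7.06
Summing: -6.87 km east, -7.78 km north → (-6.87, -7.78).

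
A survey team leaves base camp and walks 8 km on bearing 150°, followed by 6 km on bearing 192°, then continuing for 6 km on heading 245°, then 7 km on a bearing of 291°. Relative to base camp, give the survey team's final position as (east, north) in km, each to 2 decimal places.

Leg 1 (150°, 8 km): east 8 sin 150° = 4.00, north 8 cos 150° = -6.93
Leg 2 (192°, 6 km): east 6 sin 192° = -1.25, north 6 cos 192° = -5.87
Leg 3 (245°, 6 km): east 6 sin 245° = -5.44, north 6 cos 245° = -2.54
Leg 4 (291°, 7 km): east 7 sin 291° = -6.54, north 7 cos 291° = 2.51
Summing: -9.22 km east, -12.82 km north → (-9.22, -12.82).

(-9.22, -12.82)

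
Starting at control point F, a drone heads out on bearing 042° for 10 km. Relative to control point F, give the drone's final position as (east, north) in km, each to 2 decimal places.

(6.69, 7.43)

Leg 1 (042°, 10 km): east 10 sin 42° = 6.69, north 10 cos 42° = 7.43
Summing: 6.69 km east, 7.43 km north → (6.69, 7.43).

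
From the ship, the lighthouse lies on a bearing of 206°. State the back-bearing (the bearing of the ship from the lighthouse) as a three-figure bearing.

Back-bearing = 206° − 180° = 026°.

026°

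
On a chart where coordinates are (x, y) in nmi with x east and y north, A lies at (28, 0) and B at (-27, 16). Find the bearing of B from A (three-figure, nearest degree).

Δeast = -27 − 28 = -55.00; Δnorth = 16 − 0 = 16.00.
Bearing = atan2(Δeast, Δnorth) mod 360° = 286.22° ≈ 286°.

286°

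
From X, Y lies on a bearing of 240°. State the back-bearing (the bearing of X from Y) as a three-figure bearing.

060°

Back-bearing = 240° − 180° = 060°.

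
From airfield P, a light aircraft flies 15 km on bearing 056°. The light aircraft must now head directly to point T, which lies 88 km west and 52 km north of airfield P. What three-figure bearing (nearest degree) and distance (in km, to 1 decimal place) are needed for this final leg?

Leg 1 (056°, 15 km): east 15 sin 56° = 12.44, north 15 cos 56° = 8.39
Current position: (12.44, 8.39). Target: (-88, 52). Remaining: Δeast = -100.44, Δnorth = 43.61.
Bearing = atan2(-100.44, 43.61) mod 360° = 293.47°; distance = √((-100.44)² + (43.61)²) = 109.496 km.

293°, 109.5 km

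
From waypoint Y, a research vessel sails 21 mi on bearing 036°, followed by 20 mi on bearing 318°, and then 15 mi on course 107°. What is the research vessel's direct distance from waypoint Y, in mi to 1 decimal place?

30.5 mi

Leg 1 (036°, 21 mi): east 21 sin 36° = 12.34, north 21 cos 36° = 16.99
Leg 2 (318°, 20 mi): east 20 sin 318° = -13.38, north 20 cos 318° = 14.86
Leg 3 (107°, 15 mi): east 15 sin 107° = 14.34, north 15 cos 107° = -4.39
Net: 13.31 east, 27.47 north. Distance = √((13.31)² + (27.47)²) = 30.520 mi.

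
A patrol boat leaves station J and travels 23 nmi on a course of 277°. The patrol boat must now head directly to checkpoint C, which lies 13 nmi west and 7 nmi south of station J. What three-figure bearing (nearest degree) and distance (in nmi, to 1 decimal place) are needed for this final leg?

Leg 1 (277°, 23 nmi): east 23 sin 277° = -22.83, north 23 cos 277° = 2.80
Current position: (-22.83, 2.80). Target: (-13, -7). Remaining: Δeast = 9.83, Δnorth = -9.80.
Bearing = atan2(9.83, -9.80) mod 360° = 134.93°; distance = √((9.83)² + (-9.80)²) = 13.882 nmi.

135°, 13.9 nmi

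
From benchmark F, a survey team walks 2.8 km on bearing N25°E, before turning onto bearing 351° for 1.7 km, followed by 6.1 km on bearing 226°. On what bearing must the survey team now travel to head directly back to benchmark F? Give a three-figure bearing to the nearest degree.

090°

Leg 1 (N25°E, 2.8 km): east 2.8 sin 25° = 1.18, north 2.8 cos 25° = 2.54
Leg 2 (351°, 1.7 km): east 1.7 sin 351° = -0.27, north 1.7 cos 351° = 1.68
Leg 3 (226°, 6.1 km): east 6.1 sin 226° = -4.39, north 6.1 cos 226° = -4.24
Net displacement: -3.47 east, -0.02 north. Direction back to start is (3.47, 0.02): bearing = atan2(3.47, 0.02) mod 360° = 89.66° ≈ 090°.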